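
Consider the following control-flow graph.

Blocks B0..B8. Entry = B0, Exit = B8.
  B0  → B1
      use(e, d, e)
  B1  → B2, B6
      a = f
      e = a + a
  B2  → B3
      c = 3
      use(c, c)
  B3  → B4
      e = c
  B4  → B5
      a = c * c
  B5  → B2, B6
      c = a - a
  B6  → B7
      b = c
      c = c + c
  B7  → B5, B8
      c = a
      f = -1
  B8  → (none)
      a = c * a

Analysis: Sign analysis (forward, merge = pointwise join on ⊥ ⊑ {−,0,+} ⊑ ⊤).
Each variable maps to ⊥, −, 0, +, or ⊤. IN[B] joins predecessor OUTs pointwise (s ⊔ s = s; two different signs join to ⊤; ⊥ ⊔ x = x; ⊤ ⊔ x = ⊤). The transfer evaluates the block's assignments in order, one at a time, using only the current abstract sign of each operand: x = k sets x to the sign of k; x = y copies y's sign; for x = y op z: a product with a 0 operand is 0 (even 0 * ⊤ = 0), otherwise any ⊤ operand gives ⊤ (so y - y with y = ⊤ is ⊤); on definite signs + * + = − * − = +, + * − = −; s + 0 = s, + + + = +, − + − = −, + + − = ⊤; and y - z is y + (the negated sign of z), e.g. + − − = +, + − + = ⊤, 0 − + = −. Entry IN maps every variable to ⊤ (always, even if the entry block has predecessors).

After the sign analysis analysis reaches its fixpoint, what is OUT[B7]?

Per-block solution:
  B0:  IN=(all ⊤)  OUT=(all ⊤)
  B1:  IN=(all ⊤)  OUT=(all ⊤)
  B2:  IN=(all ⊤)  OUT={c:+; rest ⊤}
  B3:  IN={c:+; rest ⊤}  OUT={c:+, e:+; rest ⊤}
  B4:  IN={c:+, e:+; rest ⊤}  OUT={a:+, c:+, e:+; rest ⊤}
  B5:  IN=(all ⊤)  OUT=(all ⊤)
  B6:  IN=(all ⊤)  OUT=(all ⊤)
  B7:  IN=(all ⊤)  OUT={f:-; rest ⊤}
  B8:  IN={f:-; rest ⊤}  OUT={f:-; rest ⊤}

Merge at B7: IN[B7] = OUT[B6] = {a: ⊤, b: ⊤, c: ⊤, d: ⊤, e: ⊤, f: ⊤}
Applying B7's transfer function to that IN value gives OUT[B7] (row B7 above).

Answer: {a: ⊤, b: ⊤, c: ⊤, d: ⊤, e: ⊤, f: -}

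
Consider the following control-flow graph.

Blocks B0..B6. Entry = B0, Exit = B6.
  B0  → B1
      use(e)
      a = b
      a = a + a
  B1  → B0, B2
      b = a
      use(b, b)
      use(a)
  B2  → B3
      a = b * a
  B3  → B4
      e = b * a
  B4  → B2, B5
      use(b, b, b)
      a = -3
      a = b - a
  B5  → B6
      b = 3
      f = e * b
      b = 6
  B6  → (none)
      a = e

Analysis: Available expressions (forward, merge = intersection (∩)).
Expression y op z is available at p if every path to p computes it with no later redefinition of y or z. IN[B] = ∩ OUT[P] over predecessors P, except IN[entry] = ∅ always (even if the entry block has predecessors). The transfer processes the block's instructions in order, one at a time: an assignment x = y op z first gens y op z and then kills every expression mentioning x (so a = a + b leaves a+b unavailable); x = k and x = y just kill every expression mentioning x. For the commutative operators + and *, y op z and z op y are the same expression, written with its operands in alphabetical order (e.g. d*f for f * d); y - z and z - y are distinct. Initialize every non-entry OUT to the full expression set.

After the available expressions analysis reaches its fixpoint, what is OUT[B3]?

Answer: {a*b}

Working:
Fixpoint table:
  B0: | IN={} | OUT={}
  B1: | IN={} | OUT={}
  B2: | IN={} | OUT={}
  B3: | IN={} | OUT={a*b}
  B4: | IN={a*b} | OUT={}
  B5: | IN={} | OUT={}
  B6: | IN={} | OUT={}

Merge at B3: IN[B3] = OUT[B2] = {}
Applying B3's transfer function to that IN value gives OUT[B3] (row B3 above).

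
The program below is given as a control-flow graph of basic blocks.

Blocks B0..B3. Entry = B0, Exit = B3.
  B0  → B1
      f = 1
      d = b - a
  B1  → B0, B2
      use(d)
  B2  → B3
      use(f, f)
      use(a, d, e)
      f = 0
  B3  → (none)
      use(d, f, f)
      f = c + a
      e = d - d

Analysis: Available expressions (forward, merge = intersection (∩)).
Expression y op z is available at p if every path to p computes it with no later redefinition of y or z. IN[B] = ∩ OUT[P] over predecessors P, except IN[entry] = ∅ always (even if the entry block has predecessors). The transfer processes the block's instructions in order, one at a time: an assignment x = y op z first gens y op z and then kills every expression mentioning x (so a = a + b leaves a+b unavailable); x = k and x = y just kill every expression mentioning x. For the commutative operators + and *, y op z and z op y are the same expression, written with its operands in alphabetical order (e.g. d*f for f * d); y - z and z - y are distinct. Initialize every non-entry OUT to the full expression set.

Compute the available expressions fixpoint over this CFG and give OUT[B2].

Converged values:
  B0:   IN={}   OUT={b-a}
  B1:   IN={b-a}   OUT={b-a}
  B2:   IN={b-a}   OUT={b-a}
  B3:   IN={b-a}   OUT={a+c, b-a, d-d}

Merge at B2: IN[B2] = OUT[B1] = {b-a}
Applying B2's transfer function to that IN value gives OUT[B2] (row B2 above).

Answer: {b-a}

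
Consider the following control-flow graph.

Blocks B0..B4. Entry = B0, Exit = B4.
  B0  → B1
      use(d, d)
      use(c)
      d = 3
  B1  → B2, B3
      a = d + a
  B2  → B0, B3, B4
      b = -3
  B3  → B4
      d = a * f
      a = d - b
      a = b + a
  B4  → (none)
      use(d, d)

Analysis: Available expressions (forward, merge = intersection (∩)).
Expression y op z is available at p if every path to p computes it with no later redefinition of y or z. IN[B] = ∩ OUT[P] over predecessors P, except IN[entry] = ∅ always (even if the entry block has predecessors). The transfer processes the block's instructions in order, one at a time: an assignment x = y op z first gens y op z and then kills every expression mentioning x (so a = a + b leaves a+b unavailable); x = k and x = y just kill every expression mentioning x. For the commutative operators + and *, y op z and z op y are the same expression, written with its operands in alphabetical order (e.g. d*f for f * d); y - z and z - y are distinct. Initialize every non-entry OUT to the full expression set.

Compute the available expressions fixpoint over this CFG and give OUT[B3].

Converged values:
  B0: | IN={} | OUT={}
  B1: | IN={} | OUT={}
  B2: | IN={} | OUT={}
  B3: | IN={} | OUT={d-b}
  B4: | IN={} | OUT={}

Merge at B3: IN[B3] = OUT[B1] ∩ OUT[B2] = {}
Applying B3's transfer function to that IN value gives OUT[B3] (row B3 above).

Answer: {d-b}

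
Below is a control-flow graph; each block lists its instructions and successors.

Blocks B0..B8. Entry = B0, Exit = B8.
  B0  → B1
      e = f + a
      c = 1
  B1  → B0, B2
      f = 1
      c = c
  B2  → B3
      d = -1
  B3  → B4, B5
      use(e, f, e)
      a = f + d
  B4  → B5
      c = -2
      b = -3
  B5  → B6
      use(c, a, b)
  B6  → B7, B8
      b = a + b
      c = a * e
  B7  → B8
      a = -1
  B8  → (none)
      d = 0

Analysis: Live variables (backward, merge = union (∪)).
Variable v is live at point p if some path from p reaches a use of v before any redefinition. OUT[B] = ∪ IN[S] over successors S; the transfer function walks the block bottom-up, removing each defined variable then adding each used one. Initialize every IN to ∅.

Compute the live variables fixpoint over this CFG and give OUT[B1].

Fixpoint table:
  B0:   IN={a, b, f}   OUT={a, b, c, e}
  B1:   IN={a, b, c, e}   OUT={a, b, c, e, f}
  B2:   IN={b, c, e, f}   OUT={b, c, d, e, f}
  B3:   IN={b, c, d, e, f}   OUT={a, b, c, e}
  B4:   IN={a, e}   OUT={a, b, c, e}
  B5:   IN={a, b, c, e}   OUT={a, b, e}
  B6:   IN={a, b, e}   OUT={}
  B7:   IN={}   OUT={}
  B8:   IN={}   OUT={}

Merge at B1: OUT[B1] = IN[B0] ⊔ IN[B2] = {a, b, c, e, f}

Answer: {a, b, c, e, f}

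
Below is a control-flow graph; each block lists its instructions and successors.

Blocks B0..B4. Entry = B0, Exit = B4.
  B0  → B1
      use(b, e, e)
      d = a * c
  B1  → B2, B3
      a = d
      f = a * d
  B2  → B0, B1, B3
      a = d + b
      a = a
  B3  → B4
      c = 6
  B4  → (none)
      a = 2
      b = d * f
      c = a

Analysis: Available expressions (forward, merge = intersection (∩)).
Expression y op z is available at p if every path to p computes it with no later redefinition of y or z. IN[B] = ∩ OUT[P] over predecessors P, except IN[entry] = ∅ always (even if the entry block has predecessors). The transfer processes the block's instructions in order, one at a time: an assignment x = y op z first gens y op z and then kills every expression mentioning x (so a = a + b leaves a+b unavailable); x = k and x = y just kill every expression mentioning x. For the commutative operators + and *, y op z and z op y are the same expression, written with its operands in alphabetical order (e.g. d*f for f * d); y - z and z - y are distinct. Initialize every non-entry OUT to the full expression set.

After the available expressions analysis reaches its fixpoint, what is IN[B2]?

Converged values:
  B0:   IN={}   OUT={a*c}
  B1:   IN={}   OUT={a*d}
  B2:   IN={a*d}   OUT={b+d}
  B3:   IN={}   OUT={}
  B4:   IN={}   OUT={d*f}

Merge at B2: IN[B2] = OUT[B1] = {a*d}

Answer: {a*d}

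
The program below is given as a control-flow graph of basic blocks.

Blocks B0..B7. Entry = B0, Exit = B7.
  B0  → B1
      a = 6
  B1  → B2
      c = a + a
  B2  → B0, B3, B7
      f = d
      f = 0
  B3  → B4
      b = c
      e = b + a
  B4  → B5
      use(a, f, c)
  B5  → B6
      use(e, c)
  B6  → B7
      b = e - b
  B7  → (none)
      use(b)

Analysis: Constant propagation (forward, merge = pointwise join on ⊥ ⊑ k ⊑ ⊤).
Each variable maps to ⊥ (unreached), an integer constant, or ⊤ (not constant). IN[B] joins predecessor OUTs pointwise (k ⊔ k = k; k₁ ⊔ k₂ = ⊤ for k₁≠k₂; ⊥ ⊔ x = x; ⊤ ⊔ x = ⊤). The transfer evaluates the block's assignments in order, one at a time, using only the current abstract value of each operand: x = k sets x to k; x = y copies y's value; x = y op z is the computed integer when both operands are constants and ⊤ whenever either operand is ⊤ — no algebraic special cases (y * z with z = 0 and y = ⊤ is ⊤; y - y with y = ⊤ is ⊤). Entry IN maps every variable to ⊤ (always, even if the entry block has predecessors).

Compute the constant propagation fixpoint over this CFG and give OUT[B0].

Answer: {a: 6, b: ⊤, c: ⊤, d: ⊤, e: ⊤, f: ⊤}

Trace:
Per-block solution:
  B0:   IN=(all ⊤)   OUT={a:6; rest ⊤}
  B1:   IN={a:6; rest ⊤}   OUT={a:6, c:12; rest ⊤}
  B2:   IN={a:6, c:12; rest ⊤}   OUT={a:6, c:12, f:0; rest ⊤}
  B3:   IN={a:6, c:12, f:0; rest ⊤}   OUT={a:6, b:12, c:12, e:18, f:0; rest ⊤}
  B4:   IN={a:6, b:12, c:12, e:18, f:0; rest ⊤}   OUT={a:6, b:12, c:12, e:18, f:0; rest ⊤}
  B5:   IN={a:6, b:12, c:12, e:18, f:0; rest ⊤}   OUT={a:6, b:12, c:12, e:18, f:0; rest ⊤}
  B6:   IN={a:6, b:12, c:12, e:18, f:0; rest ⊤}   OUT={a:6, b:6, c:12, e:18, f:0; rest ⊤}
  B7:   IN={a:6, c:12, f:0; rest ⊤}   OUT={a:6, c:12, f:0; rest ⊤}

Merge at B0 (entry node, so the boundary value (all ⊤) is joined with the incoming edge(s)): IN[B0] = (all ⊤) ⊔ OUT[B2] = {a: ⊤, b: ⊤, c: ⊤, d: ⊤, e: ⊤, f: ⊤}
Applying B0's transfer function to that IN value gives OUT[B0] (row B0 above).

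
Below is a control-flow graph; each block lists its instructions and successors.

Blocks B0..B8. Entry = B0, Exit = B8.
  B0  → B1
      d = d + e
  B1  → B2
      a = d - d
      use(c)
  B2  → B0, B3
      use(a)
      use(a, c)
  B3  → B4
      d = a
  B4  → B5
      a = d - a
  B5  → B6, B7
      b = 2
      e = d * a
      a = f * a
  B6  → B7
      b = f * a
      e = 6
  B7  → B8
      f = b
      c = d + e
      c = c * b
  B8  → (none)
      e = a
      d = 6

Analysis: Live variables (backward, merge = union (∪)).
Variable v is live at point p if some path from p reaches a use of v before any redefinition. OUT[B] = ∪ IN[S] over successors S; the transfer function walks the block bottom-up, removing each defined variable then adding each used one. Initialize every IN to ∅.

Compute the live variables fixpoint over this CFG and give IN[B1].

Per-block solution:
  B0:   IN={c, d, e, f}   OUT={c, d, e, f}
  B1:   IN={c, d, e, f}   OUT={a, c, d, e, f}
  B2:   IN={a, c, d, e, f}   OUT={a, c, d, e, f}
  B3:   IN={a, f}   OUT={a, d, f}
  B4:   IN={a, d, f}   OUT={a, d, f}
  B5:   IN={a, d, f}   OUT={a, b, d, e, f}
  B6:   IN={a, d, f}   OUT={a, b, d, e}
  B7:   IN={a, b, d, e}   OUT={a}
  B8:   IN={a}   OUT={}

Merge at B1: OUT[B1] = IN[B2] = {a, c, d, e, f}
Applying B1's transfer function to that OUT value gives IN[B1] (row B1 above).

Answer: {c, d, e, f}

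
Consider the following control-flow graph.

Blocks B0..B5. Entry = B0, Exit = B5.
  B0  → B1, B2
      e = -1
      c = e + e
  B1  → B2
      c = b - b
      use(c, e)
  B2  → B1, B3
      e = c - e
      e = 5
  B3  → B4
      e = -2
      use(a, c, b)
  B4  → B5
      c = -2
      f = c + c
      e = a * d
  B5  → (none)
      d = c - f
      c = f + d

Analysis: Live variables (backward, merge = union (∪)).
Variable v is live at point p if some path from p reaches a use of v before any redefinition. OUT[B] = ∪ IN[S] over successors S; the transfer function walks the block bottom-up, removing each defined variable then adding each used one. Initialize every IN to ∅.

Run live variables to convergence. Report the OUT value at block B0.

Answer: {a, b, c, d, e}

Trace:
Fixpoint table:
  B0:  IN={a, b, d}  OUT={a, b, c, d, e}
  B1:  IN={a, b, d, e}  OUT={a, b, c, d, e}
  B2:  IN={a, b, c, d, e}  OUT={a, b, c, d, e}
  B3:  IN={a, b, c, d}  OUT={a, d}
  B4:  IN={a, d}  OUT={c, f}
  B5:  IN={c, f}  OUT={}

Merge at B0: OUT[B0] = IN[B1] ⊔ IN[B2] = {a, b, c, d, e}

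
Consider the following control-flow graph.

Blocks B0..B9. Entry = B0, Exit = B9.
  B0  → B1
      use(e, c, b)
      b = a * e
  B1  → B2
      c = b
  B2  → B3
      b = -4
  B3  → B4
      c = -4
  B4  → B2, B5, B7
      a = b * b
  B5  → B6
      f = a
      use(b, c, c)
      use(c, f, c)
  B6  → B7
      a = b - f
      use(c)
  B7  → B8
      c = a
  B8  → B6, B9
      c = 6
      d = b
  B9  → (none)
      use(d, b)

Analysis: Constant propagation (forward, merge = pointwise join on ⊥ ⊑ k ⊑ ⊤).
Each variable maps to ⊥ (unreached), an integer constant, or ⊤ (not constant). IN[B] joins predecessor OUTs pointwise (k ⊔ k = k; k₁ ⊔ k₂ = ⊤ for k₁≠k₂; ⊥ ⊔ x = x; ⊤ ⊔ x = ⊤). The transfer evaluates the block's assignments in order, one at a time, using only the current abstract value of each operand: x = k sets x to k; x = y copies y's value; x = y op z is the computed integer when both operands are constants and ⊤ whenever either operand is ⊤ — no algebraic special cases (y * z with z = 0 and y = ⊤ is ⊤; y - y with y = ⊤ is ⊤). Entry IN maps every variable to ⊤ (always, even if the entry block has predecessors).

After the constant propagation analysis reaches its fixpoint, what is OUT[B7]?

Fixpoint table:
  B0:  IN=(all ⊤)  OUT=(all ⊤)
  B1:  IN=(all ⊤)  OUT=(all ⊤)
  B2:  IN=(all ⊤)  OUT={b:-4; rest ⊤}
  B3:  IN={b:-4; rest ⊤}  OUT={b:-4, c:-4; rest ⊤}
  B4:  IN={b:-4, c:-4; rest ⊤}  OUT={a:16, b:-4, c:-4; rest ⊤}
  B5:  IN={a:16, b:-4, c:-4; rest ⊤}  OUT={a:16, b:-4, c:-4, f:16; rest ⊤}
  B6:  IN={b:-4; rest ⊤}  OUT={b:-4; rest ⊤}
  B7:  IN={b:-4; rest ⊤}  OUT={b:-4; rest ⊤}
  B8:  IN={b:-4; rest ⊤}  OUT={b:-4, c:6, d:-4; rest ⊤}
  B9:  IN={b:-4, c:6, d:-4; rest ⊤}  OUT={b:-4, c:6, d:-4; rest ⊤}

Merge at B7: IN[B7] = OUT[B4] ⊔ OUT[B6] = {a: ⊤, b: -4, c: ⊤, d: ⊤, e: ⊤, f: ⊤}
Applying B7's transfer function to that IN value gives OUT[B7] (row B7 above).

Answer: {a: ⊤, b: -4, c: ⊤, d: ⊤, e: ⊤, f: ⊤}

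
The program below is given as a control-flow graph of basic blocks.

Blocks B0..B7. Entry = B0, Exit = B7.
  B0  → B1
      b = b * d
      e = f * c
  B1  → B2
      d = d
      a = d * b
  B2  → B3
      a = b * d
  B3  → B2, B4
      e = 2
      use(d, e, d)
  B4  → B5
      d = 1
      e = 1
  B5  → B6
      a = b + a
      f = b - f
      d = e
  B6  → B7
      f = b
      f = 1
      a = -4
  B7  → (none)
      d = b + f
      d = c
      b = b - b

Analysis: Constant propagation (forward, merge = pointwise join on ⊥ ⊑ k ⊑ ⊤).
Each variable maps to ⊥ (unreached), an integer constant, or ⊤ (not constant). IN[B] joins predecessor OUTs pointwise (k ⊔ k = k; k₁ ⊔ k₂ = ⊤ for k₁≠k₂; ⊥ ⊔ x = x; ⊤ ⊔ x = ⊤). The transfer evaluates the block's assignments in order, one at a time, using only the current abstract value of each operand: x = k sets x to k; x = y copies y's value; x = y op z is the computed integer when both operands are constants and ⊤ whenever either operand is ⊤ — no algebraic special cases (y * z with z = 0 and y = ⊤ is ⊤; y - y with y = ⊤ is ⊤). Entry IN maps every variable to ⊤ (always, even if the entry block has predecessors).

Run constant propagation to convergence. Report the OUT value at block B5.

Fixpoint table:
  B0: | IN=(all ⊤) | OUT=(all ⊤)
  B1: | IN=(all ⊤) | OUT=(all ⊤)
  B2: | IN=(all ⊤) | OUT=(all ⊤)
  B3: | IN=(all ⊤) | OUT={e:2; rest ⊤}
  B4: | IN={e:2; rest ⊤} | OUT={d:1, e:1; rest ⊤}
  B5: | IN={d:1, e:1; rest ⊤} | OUT={d:1, e:1; rest ⊤}
  B6: | IN={d:1, e:1; rest ⊤} | OUT={a:-4, d:1, e:1, f:1; rest ⊤}
  B7: | IN={a:-4, d:1, e:1, f:1; rest ⊤} | OUT={a:-4, e:1, f:1; rest ⊤}

Merge at B5: IN[B5] = OUT[B4] = {a: ⊤, b: ⊤, c: ⊤, d: 1, e: 1, f: ⊤}
Applying B5's transfer function to that IN value gives OUT[B5] (row B5 above).

Answer: {a: ⊤, b: ⊤, c: ⊤, d: 1, e: 1, f: ⊤}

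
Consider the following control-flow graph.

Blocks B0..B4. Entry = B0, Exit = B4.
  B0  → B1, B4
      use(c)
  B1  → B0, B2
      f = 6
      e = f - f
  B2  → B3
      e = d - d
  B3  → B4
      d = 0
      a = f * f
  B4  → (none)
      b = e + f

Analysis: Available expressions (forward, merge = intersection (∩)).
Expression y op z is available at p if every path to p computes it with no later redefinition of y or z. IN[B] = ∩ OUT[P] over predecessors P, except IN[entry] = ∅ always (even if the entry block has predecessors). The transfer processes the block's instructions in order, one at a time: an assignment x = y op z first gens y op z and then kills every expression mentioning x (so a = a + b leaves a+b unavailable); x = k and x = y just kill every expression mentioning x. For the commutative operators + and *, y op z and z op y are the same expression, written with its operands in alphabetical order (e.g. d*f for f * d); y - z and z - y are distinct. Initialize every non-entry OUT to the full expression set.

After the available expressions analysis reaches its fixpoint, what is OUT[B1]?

Answer: {f-f}

Derivation:
Converged values:
  B0: | IN={} | OUT={}
  B1: | IN={} | OUT={f-f}
  B2: | IN={f-f} | OUT={d-d, f-f}
  B3: | IN={d-d, f-f} | OUT={f*f, f-f}
  B4: | IN={} | OUT={e+f}

Merge at B1: IN[B1] = OUT[B0] = {}
Applying B1's transfer function to that IN value gives OUT[B1] (row B1 above).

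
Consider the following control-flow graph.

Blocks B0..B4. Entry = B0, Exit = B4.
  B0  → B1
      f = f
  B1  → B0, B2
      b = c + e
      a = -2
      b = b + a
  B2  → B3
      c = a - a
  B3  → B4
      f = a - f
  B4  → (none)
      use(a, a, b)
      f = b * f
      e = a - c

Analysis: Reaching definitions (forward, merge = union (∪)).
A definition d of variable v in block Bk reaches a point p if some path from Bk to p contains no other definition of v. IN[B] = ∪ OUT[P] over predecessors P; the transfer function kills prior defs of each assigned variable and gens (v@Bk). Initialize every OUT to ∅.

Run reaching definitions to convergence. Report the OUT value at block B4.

Answer: {a@B1, b@B1, c@B2, e@B4, f@B4}

Trace:
Per-block solution:
  B0:   IN={a@B1, b@B1, f@B0}   OUT={a@B1, b@B1, f@B0}
  B1:   IN={a@B1, b@B1, f@B0}   OUT={a@B1, b@B1, f@B0}
  B2:   IN={a@B1, b@B1, f@B0}   OUT={a@B1, b@B1, c@B2, f@B0}
  B3:   IN={a@B1, b@B1, c@B2, f@B0}   OUT={a@B1, b@B1, c@B2, f@B3}
  B4:   IN={a@B1, b@B1, c@B2, f@B3}   OUT={a@B1, b@B1, c@B2, e@B4, f@B4}

Merge at B4: IN[B4] = OUT[B3] = {a@B1, b@B1, c@B2, f@B3}
Applying B4's transfer function to that IN value gives OUT[B4] (row B4 above).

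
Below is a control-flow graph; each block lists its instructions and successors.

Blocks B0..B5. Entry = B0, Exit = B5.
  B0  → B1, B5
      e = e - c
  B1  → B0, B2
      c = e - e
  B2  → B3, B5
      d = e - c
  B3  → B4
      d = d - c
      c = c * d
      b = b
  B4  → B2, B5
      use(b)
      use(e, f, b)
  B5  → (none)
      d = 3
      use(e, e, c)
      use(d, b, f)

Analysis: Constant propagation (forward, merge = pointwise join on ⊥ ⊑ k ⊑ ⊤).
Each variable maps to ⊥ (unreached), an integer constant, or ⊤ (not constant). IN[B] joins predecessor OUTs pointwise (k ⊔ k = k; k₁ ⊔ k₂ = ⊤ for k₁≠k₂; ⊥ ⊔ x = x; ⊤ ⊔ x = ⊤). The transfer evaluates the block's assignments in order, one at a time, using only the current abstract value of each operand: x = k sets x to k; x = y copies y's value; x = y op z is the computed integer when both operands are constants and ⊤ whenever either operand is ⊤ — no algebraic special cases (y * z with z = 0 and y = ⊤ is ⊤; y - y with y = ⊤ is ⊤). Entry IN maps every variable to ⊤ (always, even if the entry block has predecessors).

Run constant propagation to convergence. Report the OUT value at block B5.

Answer: {a: ⊤, b: ⊤, c: ⊤, d: 3, e: ⊤, f: ⊤}

Derivation:
Fixpoint table:
  B0:   IN=(all ⊤)   OUT=(all ⊤)
  B1:   IN=(all ⊤)   OUT=(all ⊤)
  B2:   IN=(all ⊤)   OUT=(all ⊤)
  B3:   IN=(all ⊤)   OUT=(all ⊤)
  B4:   IN=(all ⊤)   OUT=(all ⊤)
  B5:   IN=(all ⊤)   OUT={d:3; rest ⊤}

Merge at B5: IN[B5] = OUT[B0] ⊔ OUT[B2] ⊔ OUT[B4] = {a: ⊤, b: ⊤, c: ⊤, d: ⊤, e: ⊤, f: ⊤}
Applying B5's transfer function to that IN value gives OUT[B5] (row B5 above).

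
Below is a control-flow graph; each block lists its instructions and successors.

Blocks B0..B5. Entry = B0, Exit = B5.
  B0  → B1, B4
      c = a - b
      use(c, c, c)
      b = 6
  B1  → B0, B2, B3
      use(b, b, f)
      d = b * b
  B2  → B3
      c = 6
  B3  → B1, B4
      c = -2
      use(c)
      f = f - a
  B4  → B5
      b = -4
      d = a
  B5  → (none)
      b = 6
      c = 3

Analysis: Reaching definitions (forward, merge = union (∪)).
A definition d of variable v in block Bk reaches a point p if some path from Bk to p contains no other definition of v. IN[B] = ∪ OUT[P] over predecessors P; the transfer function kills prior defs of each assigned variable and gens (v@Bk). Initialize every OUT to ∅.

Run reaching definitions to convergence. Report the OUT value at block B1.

Answer: {b@B0, c@B0, c@B3, d@B1, f@B3}

Working:
Converged values:
  B0:   IN={b@B0, c@B0, c@B3, d@B1, f@B3}   OUT={b@B0, c@B0, d@B1, f@B3}
  B1:   IN={b@B0, c@B0, c@B3, d@B1, f@B3}   OUT={b@B0, c@B0, c@B3, d@B1, f@B3}
  B2:   IN={b@B0, c@B0, c@B3, d@B1, f@B3}   OUT={b@B0, c@B2, d@B1, f@B3}
  B3:   IN={b@B0, c@B0, c@B2, c@B3, d@B1, f@B3}   OUT={b@B0, c@B3, d@B1, f@B3}
  B4:   IN={b@B0, c@B0, c@B3, d@B1, f@B3}   OUT={b@B4, c@B0, c@B3, d@B4, f@B3}
  B5:   IN={b@B4, c@B0, c@B3, d@B4, f@B3}   OUT={b@B5, c@B5, d@B4, f@B3}

Merge at B1: IN[B1] = OUT[B0] ⊔ OUT[B3] = {b@B0, c@B0, c@B3, d@B1, f@B3}
Applying B1's transfer function to that IN value gives OUT[B1] (row B1 above).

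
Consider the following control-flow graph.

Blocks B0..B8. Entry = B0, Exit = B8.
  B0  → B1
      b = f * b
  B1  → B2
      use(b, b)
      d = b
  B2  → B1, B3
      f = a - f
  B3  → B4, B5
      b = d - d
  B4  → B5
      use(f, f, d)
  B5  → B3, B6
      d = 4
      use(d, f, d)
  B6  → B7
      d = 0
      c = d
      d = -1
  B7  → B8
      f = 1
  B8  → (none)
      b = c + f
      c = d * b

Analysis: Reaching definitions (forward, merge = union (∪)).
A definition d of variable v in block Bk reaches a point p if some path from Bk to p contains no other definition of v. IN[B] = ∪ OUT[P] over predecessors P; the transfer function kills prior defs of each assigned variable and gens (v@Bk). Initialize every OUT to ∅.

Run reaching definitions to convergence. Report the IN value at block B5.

Converged values:
  B0: | IN={} | OUT={b@B0}
  B1: | IN={b@B0, d@B1, f@B2} | OUT={b@B0, d@B1, f@B2}
  B2: | IN={b@B0, d@B1, f@B2} | OUT={b@B0, d@B1, f@B2}
  B3: | IN={b@B0, b@B3, d@B1, d@B5, f@B2} | OUT={b@B3, d@B1, d@B5, f@B2}
  B4: | IN={b@B3, d@B1, d@B5, f@B2} | OUT={b@B3, d@B1, d@B5, f@B2}
  B5: | IN={b@B3, d@B1, d@B5, f@B2} | OUT={b@B3, d@B5, f@B2}
  B6: | IN={b@B3, d@B5, f@B2} | OUT={b@B3, c@B6, d@B6, f@B2}
  B7: | IN={b@B3, c@B6, d@B6, f@B2} | OUT={b@B3, c@B6, d@B6, f@B7}
  B8: | IN={b@B3, c@B6, d@B6, f@B7} | OUT={b@B8, c@B8, d@B6, f@B7}

Merge at B5: IN[B5] = OUT[B3] ⊔ OUT[B4] = {b@B3, d@B1, d@B5, f@B2}

Answer: {b@B3, d@B1, d@B5, f@B2}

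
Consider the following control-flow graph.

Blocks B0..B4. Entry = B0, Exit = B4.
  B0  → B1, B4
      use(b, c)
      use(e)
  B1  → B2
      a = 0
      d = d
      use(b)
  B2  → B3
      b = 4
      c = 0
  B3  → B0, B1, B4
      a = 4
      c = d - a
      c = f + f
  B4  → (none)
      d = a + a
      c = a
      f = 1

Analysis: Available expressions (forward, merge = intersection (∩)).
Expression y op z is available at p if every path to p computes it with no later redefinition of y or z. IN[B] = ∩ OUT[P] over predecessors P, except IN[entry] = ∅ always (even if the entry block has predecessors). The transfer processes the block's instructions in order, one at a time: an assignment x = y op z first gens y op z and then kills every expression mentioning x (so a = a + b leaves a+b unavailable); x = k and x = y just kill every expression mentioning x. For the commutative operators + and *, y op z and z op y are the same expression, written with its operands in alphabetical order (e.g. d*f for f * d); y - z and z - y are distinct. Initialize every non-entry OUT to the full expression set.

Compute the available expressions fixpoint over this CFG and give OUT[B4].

Answer: {a+a}

Trace:
Fixpoint table:
  B0:   IN={}   OUT={}
  B1:   IN={}   OUT={}
  B2:   IN={}   OUT={}
  B3:   IN={}   OUT={d-a, f+f}
  B4:   IN={}   OUT={a+a}

Merge at B4: IN[B4] = OUT[B0] ∩ OUT[B3] = {}
Applying B4's transfer function to that IN value gives OUT[B4] (row B4 above).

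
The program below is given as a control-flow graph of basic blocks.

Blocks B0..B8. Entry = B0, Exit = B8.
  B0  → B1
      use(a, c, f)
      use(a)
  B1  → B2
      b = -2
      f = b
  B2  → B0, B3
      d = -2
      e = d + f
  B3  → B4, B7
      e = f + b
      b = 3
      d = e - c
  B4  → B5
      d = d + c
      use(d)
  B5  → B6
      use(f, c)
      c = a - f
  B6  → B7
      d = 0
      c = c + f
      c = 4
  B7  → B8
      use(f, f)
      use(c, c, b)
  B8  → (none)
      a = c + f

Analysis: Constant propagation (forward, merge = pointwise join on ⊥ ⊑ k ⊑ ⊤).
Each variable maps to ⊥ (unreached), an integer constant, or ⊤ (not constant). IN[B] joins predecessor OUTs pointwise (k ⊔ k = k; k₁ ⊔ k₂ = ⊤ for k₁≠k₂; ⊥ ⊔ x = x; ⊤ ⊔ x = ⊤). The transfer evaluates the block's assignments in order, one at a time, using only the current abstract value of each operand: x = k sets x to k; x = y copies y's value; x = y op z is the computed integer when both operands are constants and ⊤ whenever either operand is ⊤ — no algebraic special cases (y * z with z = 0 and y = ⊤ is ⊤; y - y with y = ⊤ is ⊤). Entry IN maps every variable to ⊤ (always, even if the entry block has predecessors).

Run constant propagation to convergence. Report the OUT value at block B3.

Answer: {a: ⊤, b: 3, c: ⊤, d: ⊤, e: -4, f: -2}

Derivation:
Per-block solution:
  B0:   IN=(all ⊤)   OUT=(all ⊤)
  B1:   IN=(all ⊤)   OUT={b:-2, f:-2; rest ⊤}
  B2:   IN={b:-2, f:-2; rest ⊤}   OUT={b:-2, d:-2, e:-4, f:-2; rest ⊤}
  B3:   IN={b:-2, d:-2, e:-4, f:-2; rest ⊤}   OUT={b:3, e:-4, f:-2; rest ⊤}
  B4:   IN={b:3, e:-4, f:-2; rest ⊤}   OUT={b:3, e:-4, f:-2; rest ⊤}
  B5:   IN={b:3, e:-4, f:-2; rest ⊤}   OUT={b:3, e:-4, f:-2; rest ⊤}
  B6:   IN={b:3, e:-4, f:-2; rest ⊤}   OUT={b:3, c:4, d:0, e:-4, f:-2; rest ⊤}
  B7:   IN={b:3, e:-4, f:-2; rest ⊤}   OUT={b:3, e:-4, f:-2; rest ⊤}
  B8:   IN={b:3, e:-4, f:-2; rest ⊤}   OUT={b:3, e:-4, f:-2; rest ⊤}

Merge at B3: IN[B3] = OUT[B2] = {a: ⊤, b: -2, c: ⊤, d: -2, e: -4, f: -2}
Applying B3's transfer function to that IN value gives OUT[B3] (row B3 above).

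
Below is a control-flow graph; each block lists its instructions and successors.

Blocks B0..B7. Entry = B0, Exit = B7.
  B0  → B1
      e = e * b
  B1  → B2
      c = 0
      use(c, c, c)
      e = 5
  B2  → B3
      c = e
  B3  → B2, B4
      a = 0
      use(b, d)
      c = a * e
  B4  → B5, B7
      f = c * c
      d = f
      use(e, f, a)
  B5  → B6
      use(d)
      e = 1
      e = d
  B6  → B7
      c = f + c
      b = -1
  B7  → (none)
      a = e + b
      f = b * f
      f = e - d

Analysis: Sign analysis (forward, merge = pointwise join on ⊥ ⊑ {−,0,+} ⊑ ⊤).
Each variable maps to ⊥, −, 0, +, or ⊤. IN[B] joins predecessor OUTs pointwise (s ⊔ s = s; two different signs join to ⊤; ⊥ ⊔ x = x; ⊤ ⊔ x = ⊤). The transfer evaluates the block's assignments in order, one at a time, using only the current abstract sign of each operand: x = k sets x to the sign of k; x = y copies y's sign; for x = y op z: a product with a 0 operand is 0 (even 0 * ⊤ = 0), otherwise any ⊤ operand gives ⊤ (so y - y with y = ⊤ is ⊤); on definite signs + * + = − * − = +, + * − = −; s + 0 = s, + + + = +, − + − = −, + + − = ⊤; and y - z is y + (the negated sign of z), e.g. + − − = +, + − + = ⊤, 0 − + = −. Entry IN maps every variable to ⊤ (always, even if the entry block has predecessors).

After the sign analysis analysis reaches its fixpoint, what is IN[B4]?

Per-block solution:
  B0:  IN=(all ⊤)  OUT=(all ⊤)
  B1:  IN=(all ⊤)  OUT={c:0, e:+; rest ⊤}
  B2:  IN={c:0, e:+; rest ⊤}  OUT={c:+, e:+; rest ⊤}
  B3:  IN={c:+, e:+; rest ⊤}  OUT={a:0, c:0, e:+; rest ⊤}
  B4:  IN={a:0, c:0, e:+; rest ⊤}  OUT={a:0, c:0, d:0, e:+, f:0; rest ⊤}
  B5:  IN={a:0, c:0, d:0, e:+, f:0; rest ⊤}  OUT={a:0, c:0, d:0, e:0, f:0; rest ⊤}
  B6:  IN={a:0, c:0, d:0, e:0, f:0; rest ⊤}  OUT={a:0, b:-, c:0, d:0, e:0, f:0; rest ⊤}
  B7:  IN={a:0, c:0, d:0, f:0; rest ⊤}  OUT={c:0, d:0; rest ⊤}

Merge at B4: IN[B4] = OUT[B3] = {a: 0, b: ⊤, c: 0, d: ⊤, e: +, f: ⊤}

Answer: {a: 0, b: ⊤, c: 0, d: ⊤, e: +, f: ⊤}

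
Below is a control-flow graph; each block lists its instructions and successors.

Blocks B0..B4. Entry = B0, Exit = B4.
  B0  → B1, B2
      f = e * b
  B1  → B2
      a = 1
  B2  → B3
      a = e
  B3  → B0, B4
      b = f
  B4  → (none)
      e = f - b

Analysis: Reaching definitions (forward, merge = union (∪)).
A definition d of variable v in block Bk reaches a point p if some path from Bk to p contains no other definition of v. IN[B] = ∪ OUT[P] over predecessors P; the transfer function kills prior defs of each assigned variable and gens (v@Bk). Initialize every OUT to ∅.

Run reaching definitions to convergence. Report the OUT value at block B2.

Answer: {a@B2, b@B3, f@B0}

Trace:
Fixpoint table:
  B0:  IN={a@B2, b@B3, f@B0}  OUT={a@B2, b@B3, f@B0}
  B1:  IN={a@B2, b@B3, f@B0}  OUT={a@B1, b@B3, f@B0}
  B2:  IN={a@B1, a@B2, b@B3, f@B0}  OUT={a@B2, b@B3, f@B0}
  B3:  IN={a@B2, b@B3, f@B0}  OUT={a@B2, b@B3, f@B0}
  B4:  IN={a@B2, b@B3, f@B0}  OUT={a@B2, b@B3, e@B4, f@B0}

Merge at B2: IN[B2] = OUT[B0] ⊔ OUT[B1] = {a@B1, a@B2, b@B3, f@B0}
Applying B2's transfer function to that IN value gives OUT[B2] (row B2 above).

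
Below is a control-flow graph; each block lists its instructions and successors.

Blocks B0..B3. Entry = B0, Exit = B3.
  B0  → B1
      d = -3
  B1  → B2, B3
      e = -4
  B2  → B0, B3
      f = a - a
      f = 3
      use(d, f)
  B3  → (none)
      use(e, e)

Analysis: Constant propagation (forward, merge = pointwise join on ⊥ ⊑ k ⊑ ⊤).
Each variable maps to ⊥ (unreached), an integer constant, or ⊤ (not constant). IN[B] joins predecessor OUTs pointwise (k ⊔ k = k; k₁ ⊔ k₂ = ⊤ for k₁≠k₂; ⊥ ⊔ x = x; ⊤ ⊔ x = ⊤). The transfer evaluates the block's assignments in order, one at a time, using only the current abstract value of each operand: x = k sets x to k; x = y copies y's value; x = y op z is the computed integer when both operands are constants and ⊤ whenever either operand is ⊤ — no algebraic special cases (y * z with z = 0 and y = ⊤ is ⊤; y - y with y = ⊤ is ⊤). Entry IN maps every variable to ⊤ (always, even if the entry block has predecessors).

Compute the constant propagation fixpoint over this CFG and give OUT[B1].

Converged values:
  B0: | IN=(all ⊤) | OUT={d:-3; rest ⊤}
  B1: | IN={d:-3; rest ⊤} | OUT={d:-3, e:-4; rest ⊤}
  B2: | IN={d:-3, e:-4; rest ⊤} | OUT={d:-3, e:-4, f:3; rest ⊤}
  B3: | IN={d:-3, e:-4; rest ⊤} | OUT={d:-3, e:-4; rest ⊤}

Merge at B1: IN[B1] = OUT[B0] = {a: ⊤, b: ⊤, c: ⊤, d: -3, e: ⊤, f: ⊤}
Applying B1's transfer function to that IN value gives OUT[B1] (row B1 above).

Answer: {a: ⊤, b: ⊤, c: ⊤, d: -3, e: -4, f: ⊤}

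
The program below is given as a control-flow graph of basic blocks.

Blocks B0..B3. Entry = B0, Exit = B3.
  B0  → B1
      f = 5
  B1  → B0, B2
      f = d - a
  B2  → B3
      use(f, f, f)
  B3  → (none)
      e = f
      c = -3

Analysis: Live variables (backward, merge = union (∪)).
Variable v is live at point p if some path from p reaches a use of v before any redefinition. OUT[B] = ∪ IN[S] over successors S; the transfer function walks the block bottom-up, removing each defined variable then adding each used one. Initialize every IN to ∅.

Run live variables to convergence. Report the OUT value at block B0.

Answer: {a, d}

Working:
Per-block solution:
  B0:   IN={a, d}   OUT={a, d}
  B1:   IN={a, d}   OUT={a, d, f}
  B2:   IN={f}   OUT={f}
  B3:   IN={f}   OUT={}

Merge at B0: OUT[B0] = IN[B1] = {a, d}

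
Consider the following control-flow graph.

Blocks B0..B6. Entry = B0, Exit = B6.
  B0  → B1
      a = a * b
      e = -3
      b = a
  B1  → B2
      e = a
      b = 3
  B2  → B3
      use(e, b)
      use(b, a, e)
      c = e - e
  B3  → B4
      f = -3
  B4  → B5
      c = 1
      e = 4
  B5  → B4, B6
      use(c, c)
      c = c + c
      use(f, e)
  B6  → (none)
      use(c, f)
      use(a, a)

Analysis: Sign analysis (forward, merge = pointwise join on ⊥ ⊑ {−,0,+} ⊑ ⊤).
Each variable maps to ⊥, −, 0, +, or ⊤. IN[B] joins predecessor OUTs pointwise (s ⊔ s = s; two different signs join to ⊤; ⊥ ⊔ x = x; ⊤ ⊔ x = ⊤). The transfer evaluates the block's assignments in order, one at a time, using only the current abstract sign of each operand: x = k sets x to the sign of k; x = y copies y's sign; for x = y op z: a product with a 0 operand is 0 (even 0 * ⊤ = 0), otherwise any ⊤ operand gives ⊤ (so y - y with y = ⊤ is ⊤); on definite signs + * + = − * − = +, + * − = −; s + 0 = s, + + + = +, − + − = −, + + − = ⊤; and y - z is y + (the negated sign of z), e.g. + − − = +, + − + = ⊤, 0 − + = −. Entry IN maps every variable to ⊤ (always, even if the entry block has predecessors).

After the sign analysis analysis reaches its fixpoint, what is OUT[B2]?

Answer: {a: ⊤, b: +, c: ⊤, d: ⊤, e: ⊤, f: ⊤}

Derivation:
Per-block solution:
  B0:   IN=(all ⊤)   OUT={e:-; rest ⊤}
  B1:   IN={e:-; rest ⊤}   OUT={b:+; rest ⊤}
  B2:   IN={b:+; rest ⊤}   OUT={b:+; rest ⊤}
  B3:   IN={b:+; rest ⊤}   OUT={b:+, f:-; rest ⊤}
  B4:   IN={b:+, f:-; rest ⊤}   OUT={b:+, c:+, e:+, f:-; rest ⊤}
  B5:   IN={b:+, c:+, e:+, f:-; rest ⊤}   OUT={b:+, c:+, e:+, f:-; rest ⊤}
  B6:   IN={b:+, c:+, e:+, f:-; rest ⊤}   OUT={b:+, c:+, e:+, f:-; rest ⊤}

Merge at B2: IN[B2] = OUT[B1] = {a: ⊤, b: +, c: ⊤, d: ⊤, e: ⊤, f: ⊤}
Applying B2's transfer function to that IN value gives OUT[B2] (row B2 above).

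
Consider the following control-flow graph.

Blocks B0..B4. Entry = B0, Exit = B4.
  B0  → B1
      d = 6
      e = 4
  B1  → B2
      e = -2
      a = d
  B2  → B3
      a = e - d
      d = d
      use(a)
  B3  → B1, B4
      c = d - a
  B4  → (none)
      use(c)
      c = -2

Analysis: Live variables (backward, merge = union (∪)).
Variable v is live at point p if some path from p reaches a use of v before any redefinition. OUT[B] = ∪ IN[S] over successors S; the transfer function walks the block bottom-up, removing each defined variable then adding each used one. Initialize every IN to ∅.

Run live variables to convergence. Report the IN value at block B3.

Fixpoint table:
  B0:   IN={}   OUT={d}
  B1:   IN={d}   OUT={d, e}
  B2:   IN={d, e}   OUT={a, d}
  B3:   IN={a, d}   OUT={c, d}
  B4:   IN={c}   OUT={}

Merge at B3: OUT[B3] = IN[B1] ⊔ IN[B4] = {c, d}
Applying B3's transfer function to that OUT value gives IN[B3] (row B3 above).

Answer: {a, d}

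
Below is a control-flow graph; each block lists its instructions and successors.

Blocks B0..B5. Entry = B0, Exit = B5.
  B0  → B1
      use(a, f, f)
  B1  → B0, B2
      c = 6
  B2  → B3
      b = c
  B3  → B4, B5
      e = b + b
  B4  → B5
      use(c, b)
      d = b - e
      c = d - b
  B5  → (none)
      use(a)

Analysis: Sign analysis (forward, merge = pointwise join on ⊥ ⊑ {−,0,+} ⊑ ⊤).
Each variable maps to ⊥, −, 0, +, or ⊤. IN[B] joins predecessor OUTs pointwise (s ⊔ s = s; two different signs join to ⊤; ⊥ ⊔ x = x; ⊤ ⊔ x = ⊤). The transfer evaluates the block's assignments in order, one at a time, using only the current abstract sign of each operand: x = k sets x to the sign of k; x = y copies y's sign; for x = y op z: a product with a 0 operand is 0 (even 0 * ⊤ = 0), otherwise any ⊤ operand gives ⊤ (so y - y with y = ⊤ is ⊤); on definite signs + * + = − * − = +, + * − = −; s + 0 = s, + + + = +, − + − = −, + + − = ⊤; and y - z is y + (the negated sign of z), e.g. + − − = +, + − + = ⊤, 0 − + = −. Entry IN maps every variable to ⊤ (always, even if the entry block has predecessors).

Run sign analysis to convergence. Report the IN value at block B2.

Answer: {a: ⊤, b: ⊤, c: +, d: ⊤, e: ⊤, f: ⊤}

Working:
Per-block solution:
  B0: | IN=(all ⊤) | OUT=(all ⊤)
  B1: | IN=(all ⊤) | OUT={c:+; rest ⊤}
  B2: | IN={c:+; rest ⊤} | OUT={b:+, c:+; rest ⊤}
  B3: | IN={b:+, c:+; rest ⊤} | OUT={b:+, c:+, e:+; rest ⊤}
  B4: | IN={b:+, c:+, e:+; rest ⊤} | OUT={b:+, e:+; rest ⊤}
  B5: | IN={b:+, e:+; rest ⊤} | OUT={b:+, e:+; rest ⊤}

Merge at B2: IN[B2] = OUT[B1] = {a: ⊤, b: ⊤, c: +, d: ⊤, e: ⊤, f: ⊤}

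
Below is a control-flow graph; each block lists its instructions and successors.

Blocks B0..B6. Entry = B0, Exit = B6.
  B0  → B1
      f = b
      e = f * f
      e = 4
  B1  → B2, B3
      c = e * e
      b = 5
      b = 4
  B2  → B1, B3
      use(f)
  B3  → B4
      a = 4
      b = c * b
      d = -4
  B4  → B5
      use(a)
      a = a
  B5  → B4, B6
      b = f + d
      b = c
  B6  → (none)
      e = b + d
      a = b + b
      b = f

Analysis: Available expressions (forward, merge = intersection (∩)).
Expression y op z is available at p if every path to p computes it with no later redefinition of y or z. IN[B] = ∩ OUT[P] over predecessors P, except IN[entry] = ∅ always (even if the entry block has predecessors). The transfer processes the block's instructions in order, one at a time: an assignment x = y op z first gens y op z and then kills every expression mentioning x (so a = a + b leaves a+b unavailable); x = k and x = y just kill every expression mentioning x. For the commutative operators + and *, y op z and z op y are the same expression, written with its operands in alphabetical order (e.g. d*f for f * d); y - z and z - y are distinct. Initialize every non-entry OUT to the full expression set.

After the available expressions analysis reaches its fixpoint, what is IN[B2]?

Converged values:
  B0:  IN={}  OUT={f*f}
  B1:  IN={f*f}  OUT={e*e, f*f}
  B2:  IN={e*e, f*f}  OUT={e*e, f*f}
  B3:  IN={e*e, f*f}  OUT={e*e, f*f}
  B4:  IN={e*e, f*f}  OUT={e*e, f*f}
  B5:  IN={e*e, f*f}  OUT={d+f, e*e, f*f}
  B6:  IN={d+f, e*e, f*f}  OUT={d+f, f*f}

Merge at B2: IN[B2] = OUT[B1] = {e*e, f*f}

Answer: {e*e, f*f}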